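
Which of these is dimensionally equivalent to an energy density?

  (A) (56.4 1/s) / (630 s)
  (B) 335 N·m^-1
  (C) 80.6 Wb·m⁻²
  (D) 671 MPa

Reference: [energy density] = kg·m⁻¹·s⁻².
Each option:
  (A) [s⁻¹] / [s] = s⁻²
  (B) N·m⁻¹ = kg·m·s⁻²·m⁻¹ = kg·s⁻²
  (C) Wb·m⁻² = V·s·m⁻² = kg·s⁻²·A⁻¹
  (D) Pa = N·m⁻² = kg·m⁻¹·s⁻²  ← same
Only (D) matches kg·m⁻¹·s⁻².

(D)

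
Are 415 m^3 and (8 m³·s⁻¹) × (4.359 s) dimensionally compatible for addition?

Yes

Dimensions:
  415 m^3:  m³
  (8 m³·s⁻¹) × (4.359 s):  [m³·s⁻¹] · [s] = m³
Both are m³, so they have the same dimensions and can be added.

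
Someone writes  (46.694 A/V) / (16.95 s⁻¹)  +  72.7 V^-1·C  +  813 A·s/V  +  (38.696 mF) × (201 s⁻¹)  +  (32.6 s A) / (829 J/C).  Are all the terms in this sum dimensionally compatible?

No

In SI base units:
  (46.694 A/V) / (16.95 s⁻¹):  [kg⁻¹·m⁻²·s³·A²] / [s⁻¹] = kg⁻¹·m⁻²·s⁴·A²
  72.7 V^-1·C:  C·V⁻¹ = s·A·(J·C⁻¹)⁻¹ = kg⁻¹·m⁻²·s⁴·A²
  813 A·s/V:  A·s·V⁻¹ = A·s·(J·C⁻¹)⁻¹ = kg⁻¹·m⁻²·s⁴·A²
  (38.696 mF) × (201 s⁻¹):  [kg⁻¹·m⁻²·s⁴·A²] · [s⁻¹] = kg⁻¹·m⁻²·s³·A²
  (32.6 s A) / (829 J/C):  [s·A] / [kg·m²·s⁻³·A⁻¹] = kg⁻¹·m⁻²·s⁴·A²
The terms do not share a single dimension (kg⁻¹·m⁻²·s³·A² vs kg⁻¹·m⁻²·s⁴·A²).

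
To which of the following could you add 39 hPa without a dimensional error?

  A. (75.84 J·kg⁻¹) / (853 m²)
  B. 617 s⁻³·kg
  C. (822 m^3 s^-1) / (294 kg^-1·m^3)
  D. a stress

Reference: Pa = N·m⁻² = kg·m⁻¹·s⁻².
Each option:
  A. [m²·s⁻²] / [m²] = s⁻²
  B. kg·s⁻³
  C. [m³·s⁻¹] / [kg⁻¹·m³] = kg·s⁻¹
  D. [stress] = kg·m⁻¹·s⁻²  ← same
Only D. matches kg·m⁻¹·s⁻².

D.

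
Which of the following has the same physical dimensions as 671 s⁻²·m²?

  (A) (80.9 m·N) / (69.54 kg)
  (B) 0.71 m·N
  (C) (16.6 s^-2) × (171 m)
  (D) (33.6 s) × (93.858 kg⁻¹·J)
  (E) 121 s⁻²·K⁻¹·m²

(A)

Reference: m²·s⁻².
Each option:
  (A) [kg·m²·s⁻²] / [kg] = m²·s⁻²  ← same
  (B) N·m = kg·m·s⁻²·m = kg·m²·s⁻²
  (C) [s⁻²] · [m] = m·s⁻²
  (D) [s] · [m²·s⁻²] = m²·s⁻¹
  (E) m²·s⁻²·K⁻¹
Only (A) matches m²·s⁻².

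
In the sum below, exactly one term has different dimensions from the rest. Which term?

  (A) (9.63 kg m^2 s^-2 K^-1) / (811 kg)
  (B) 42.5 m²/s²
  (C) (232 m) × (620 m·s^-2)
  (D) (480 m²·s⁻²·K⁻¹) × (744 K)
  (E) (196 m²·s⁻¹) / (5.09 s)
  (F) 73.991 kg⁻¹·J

(A)

Reduce each to base SI dimensions:
  (A) [kg·m²·s⁻²·K⁻¹] / [kg] = m²·s⁻²·K⁻¹
  (B) m²·s⁻²
  (C) [m] · [m·s⁻²] = m²·s⁻²
  (D) [m²·s⁻²·K⁻¹] · [K] = m²·s⁻²
  (E) [m²·s⁻¹] / [s] = m²·s⁻²
  (F) J·kg⁻¹ = N·m·kg⁻¹ = m²·s⁻²
All reduce to m²·s⁻² except (A), which is m²·s⁻²·K⁻¹.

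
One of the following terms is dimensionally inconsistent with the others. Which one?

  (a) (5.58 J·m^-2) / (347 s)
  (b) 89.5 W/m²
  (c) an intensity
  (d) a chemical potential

(d)

Work out the base dimensions of each:
  (a) [kg·s⁻²] / [s] = kg·s⁻³
  (b) W·m⁻² = J·s⁻¹·m⁻² = kg·s⁻³
  (c) [intensity] = kg·s⁻³
  (d) [chemical potential] = kg·m²·s⁻²·mol⁻¹
All reduce to kg·s⁻³ except (d), which is kg·m²·s⁻²·mol⁻¹.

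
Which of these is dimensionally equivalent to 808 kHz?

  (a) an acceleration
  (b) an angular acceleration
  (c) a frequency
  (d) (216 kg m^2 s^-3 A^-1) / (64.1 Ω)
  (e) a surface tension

Reference: Hz = s⁻¹.
Each option:
  (a) [acceleration] = m·s⁻²
  (b) [angular acceleration] = s⁻²
  (c) [frequency] = s⁻¹  ← same
  (d) [kg·m²·s⁻³·A⁻¹] / [kg·m²·s⁻³·A⁻²] = A
  (e) [surface tension] = kg·s⁻²
Only (c) matches s⁻¹.

(c)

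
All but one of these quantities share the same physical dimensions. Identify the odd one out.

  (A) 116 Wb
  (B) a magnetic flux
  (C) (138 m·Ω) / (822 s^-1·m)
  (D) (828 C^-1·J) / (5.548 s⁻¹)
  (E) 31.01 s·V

Dimensions:
  (A) Wb = V·s = kg·m²·s⁻²·A⁻¹
  (B) [magnetic flux] = kg·m²·s⁻²·A⁻¹
  (C) [kg·m³·s⁻³·A⁻²] / [m·s⁻¹] = kg·m²·s⁻²·A⁻²
  (D) [kg·m²·s⁻³·A⁻¹] / [s⁻¹] = kg·m²·s⁻²·A⁻¹
  (E) V·s = J·C⁻¹·s = kg·m²·s⁻²·A⁻¹
All reduce to kg·m²·s⁻²·A⁻¹ except (C), which is kg·m²·s⁻²·A⁻².

(C)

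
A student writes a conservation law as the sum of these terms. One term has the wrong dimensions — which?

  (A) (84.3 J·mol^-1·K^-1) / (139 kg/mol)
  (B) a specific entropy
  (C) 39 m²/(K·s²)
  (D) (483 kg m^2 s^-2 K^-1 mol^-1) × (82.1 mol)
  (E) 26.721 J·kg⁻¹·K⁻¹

Reduce each to base SI dimensions:
  (A) [kg·m²·s⁻²·K⁻¹·mol⁻¹] / [kg·mol⁻¹] = m²·s⁻²·K⁻¹
  (B) [specific entropy] = m²·s⁻²·K⁻¹
  (C) m²·s⁻²·K⁻¹
  (D) [kg·m²·s⁻²·K⁻¹·mol⁻¹] · [mol] = kg·m²·s⁻²·K⁻¹
  (E) J·kg⁻¹·K⁻¹ = N·m·kg⁻¹·K⁻¹ = m²·s⁻²·K⁻¹
All reduce to m²·s⁻²·K⁻¹ except (D), which is kg·m²·s⁻²·K⁻¹.

(D)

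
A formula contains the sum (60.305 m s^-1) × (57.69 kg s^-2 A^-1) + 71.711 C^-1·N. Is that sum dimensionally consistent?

Dimensions:
  (60.305 m s^-1) × (57.69 kg s^-2 A^-1):  [m·s⁻¹] · [kg·s⁻²·A⁻¹] = kg·m·s⁻³·A⁻¹
  71.711 C^-1·N:  N·C⁻¹ = kg·m·s⁻²·(s·A)⁻¹ = kg·m·s⁻³·A⁻¹
Both are kg·m·s⁻³·A⁻¹, so they have the same dimensions and can be added.

Yes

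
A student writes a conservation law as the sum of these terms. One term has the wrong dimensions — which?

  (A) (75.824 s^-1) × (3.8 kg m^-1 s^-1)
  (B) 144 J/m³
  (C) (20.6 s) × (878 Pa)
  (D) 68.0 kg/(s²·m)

Dimensions:
  (A) [s⁻¹] · [kg·m⁻¹·s⁻¹] = kg·m⁻¹·s⁻²
  (B) J·m⁻³ = N·m·m⁻³ = kg·m⁻¹·s⁻²
  (C) [s] · [kg·m⁻¹·s⁻²] = kg·m⁻¹·s⁻¹
  (D) kg·m⁻¹·s⁻²
All reduce to kg·m⁻¹·s⁻² except (C), which is kg·m⁻¹·s⁻¹.

(C)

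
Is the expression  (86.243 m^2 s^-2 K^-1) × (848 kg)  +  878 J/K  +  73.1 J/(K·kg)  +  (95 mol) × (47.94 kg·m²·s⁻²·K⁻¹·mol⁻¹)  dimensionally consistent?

Work out the base dimensions of each:
  (86.243 m^2 s^-2 K^-1) × (848 kg):  [m²·s⁻²·K⁻¹] · [kg] = kg·m²·s⁻²·K⁻¹
  878 J/K:  J·K⁻¹ = N·m·K⁻¹ = kg·m²·s⁻²·K⁻¹
  73.1 J/(K·kg):  J·kg⁻¹·K⁻¹ = N·m·kg⁻¹·K⁻¹ = m²·s⁻²·K⁻¹
  (95 mol) × (47.94 kg·m²·s⁻²·K⁻¹·mol⁻¹):  [mol] · [kg·m²·s⁻²·K⁻¹·mol⁻¹] = kg·m²·s⁻²·K⁻¹
The terms do not share a single dimension (kg·m²·s⁻²·K⁻¹ vs m²·s⁻²·K⁻¹).

No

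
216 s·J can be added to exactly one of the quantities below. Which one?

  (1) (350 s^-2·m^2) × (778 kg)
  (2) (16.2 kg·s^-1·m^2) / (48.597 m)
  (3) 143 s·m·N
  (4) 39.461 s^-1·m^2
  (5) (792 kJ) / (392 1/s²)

Reference: J·s = N·m·s = kg·m²·s⁻¹.
Each option:
  (1) [m²·s⁻²] · [kg] = kg·m²·s⁻²
  (2) [kg·m²·s⁻¹] / [m] = kg·m·s⁻¹
  (3) N·m·s = kg·m·s⁻²·m·s = kg·m²·s⁻¹  ← same
  (4) m²·s⁻¹
  (5) [kg·m²·s⁻²] / [s⁻²] = kg·m²
Only (3) matches kg·m²·s⁻¹.

(3)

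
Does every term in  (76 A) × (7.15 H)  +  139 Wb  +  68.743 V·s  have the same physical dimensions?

Reduce each to base SI dimensions:
  (76 A) × (7.15 H):  [A] · [kg·m²·s⁻²·A⁻²] = kg·m²·s⁻²·A⁻¹
  139 Wb:  Wb = V·s = kg·m²·s⁻²·A⁻¹
  68.743 V·s:  V·s = J·C⁻¹·s = kg·m²·s⁻²·A⁻¹
Every term reduces to kg·m²·s⁻²·A⁻¹.

Yes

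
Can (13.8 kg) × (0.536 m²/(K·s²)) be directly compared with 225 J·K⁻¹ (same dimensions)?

Yes

Work out the base dimensions of each:
  (13.8 kg) × (0.536 m²/(K·s²)):  [kg] · [m²·s⁻²·K⁻¹] = kg·m²·s⁻²·K⁻¹
  225 J·K⁻¹:  J·K⁻¹ = N·m·K⁻¹ = kg·m²·s⁻²·K⁻¹
Both are kg·m²·s⁻²·K⁻¹, so they have the same dimensions and can be added.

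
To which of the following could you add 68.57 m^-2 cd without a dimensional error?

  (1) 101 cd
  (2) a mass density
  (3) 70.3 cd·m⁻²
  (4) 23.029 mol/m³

(3)

Reference: m⁻²·cd.
Each option:
  (1) cd
  (2) [mass density] = kg·m⁻³
  (3) cd·m⁻² = m⁻²·cd  ← same
  (4) mol·m⁻³ = m⁻³·mol
Only (3) matches m⁻²·cd.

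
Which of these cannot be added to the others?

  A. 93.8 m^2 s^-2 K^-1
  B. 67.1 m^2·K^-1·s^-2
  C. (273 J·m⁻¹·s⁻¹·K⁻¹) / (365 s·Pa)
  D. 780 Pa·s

D.

In SI base units:
  A. m²·s⁻²·K⁻¹
  B. m²·s⁻²·K⁻¹
  C. [kg·m·s⁻³·K⁻¹] / [kg·m⁻¹·s⁻¹] = m²·s⁻²·K⁻¹
  D. Pa·s = N·m⁻²·s = kg·m⁻¹·s⁻¹
All reduce to m²·s⁻²·K⁻¹ except D., which is kg·m⁻¹·s⁻¹.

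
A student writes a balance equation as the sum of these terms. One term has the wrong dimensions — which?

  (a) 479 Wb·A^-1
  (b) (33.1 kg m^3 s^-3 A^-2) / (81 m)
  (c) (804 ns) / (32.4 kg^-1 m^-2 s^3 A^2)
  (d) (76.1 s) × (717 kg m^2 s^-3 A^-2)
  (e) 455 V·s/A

Expand each in SI base units:
  (a) Wb·A⁻¹ = V·s·A⁻¹ = kg·m²·s⁻²·A⁻²
  (b) [kg·m³·s⁻³·A⁻²] / [m] = kg·m²·s⁻³·A⁻²
  (c) [s] / [kg⁻¹·m⁻²·s³·A²] = kg·m²·s⁻²·A⁻²
  (d) [s] · [kg·m²·s⁻³·A⁻²] = kg·m²·s⁻²·A⁻²
  (e) V·s·A⁻¹ = J·C⁻¹·s·A⁻¹ = kg·m²·s⁻²·A⁻²
All reduce to kg·m²·s⁻²·A⁻² except (b), which is kg·m²·s⁻³·A⁻².

(b)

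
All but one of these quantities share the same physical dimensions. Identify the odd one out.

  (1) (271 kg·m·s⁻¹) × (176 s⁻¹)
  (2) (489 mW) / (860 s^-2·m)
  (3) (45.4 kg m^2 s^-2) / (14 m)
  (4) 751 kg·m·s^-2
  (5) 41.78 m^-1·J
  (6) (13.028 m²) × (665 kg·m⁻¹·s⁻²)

In SI base units:
  (1) [kg·m·s⁻¹] · [s⁻¹] = kg·m·s⁻²
  (2) [kg·m²·s⁻³] / [m·s⁻²] = kg·m·s⁻¹
  (3) [kg·m²·s⁻²] / [m] = kg·m·s⁻²
  (4) kg·m·s⁻²
  (5) J·m⁻¹ = N·m·m⁻¹ = kg·m·s⁻²
  (6) [m²] · [kg·m⁻¹·s⁻²] = kg·m·s⁻²
All reduce to kg·m·s⁻² except (2), which is kg·m·s⁻¹.

(2)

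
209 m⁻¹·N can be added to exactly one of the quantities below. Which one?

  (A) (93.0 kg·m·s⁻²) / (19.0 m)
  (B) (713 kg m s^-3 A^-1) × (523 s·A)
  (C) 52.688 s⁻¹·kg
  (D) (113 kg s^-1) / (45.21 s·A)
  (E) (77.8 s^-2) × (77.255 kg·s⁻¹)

Reference: N·m⁻¹ = kg·m·s⁻²·m⁻¹ = kg·s⁻².
Each option:
  (A) [kg·m·s⁻²] / [m] = kg·s⁻²  ← same
  (B) [kg·m·s⁻³·A⁻¹] · [s·A] = kg·m·s⁻²
  (C) kg·s⁻¹
  (D) [kg·s⁻¹] / [s·A] = kg·s⁻²·A⁻¹
  (E) [s⁻²] · [kg·s⁻¹] = kg·s⁻³
Only (A) matches kg·s⁻².

(A)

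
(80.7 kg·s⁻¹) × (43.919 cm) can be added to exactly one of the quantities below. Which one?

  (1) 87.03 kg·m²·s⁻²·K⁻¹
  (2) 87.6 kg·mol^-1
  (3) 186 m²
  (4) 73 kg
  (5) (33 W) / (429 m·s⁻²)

Reference: [kg·s⁻¹] · [m] = kg·m·s⁻¹.
Each option:
  (1) kg·m²·s⁻²·K⁻¹
  (2) kg·mol⁻¹
  (3) m²
  (4) kg
  (5) [kg·m²·s⁻³] / [m·s⁻²] = kg·m·s⁻¹  ← same
Only (5) matches kg·m·s⁻¹.

(5)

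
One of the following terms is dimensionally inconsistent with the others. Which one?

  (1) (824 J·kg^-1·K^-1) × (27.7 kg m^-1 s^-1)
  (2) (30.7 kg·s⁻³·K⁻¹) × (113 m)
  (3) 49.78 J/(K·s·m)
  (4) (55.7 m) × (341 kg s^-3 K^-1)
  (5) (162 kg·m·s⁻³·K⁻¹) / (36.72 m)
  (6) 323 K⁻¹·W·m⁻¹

In SI base units:
  (1) [m²·s⁻²·K⁻¹] · [kg·m⁻¹·s⁻¹] = kg·m·s⁻³·K⁻¹
  (2) [kg·s⁻³·K⁻¹] · [m] = kg·m·s⁻³·K⁻¹
  (3) J·s⁻¹·m⁻¹·K⁻¹ = N·m·s⁻¹·m⁻¹·K⁻¹ = kg·m·s⁻³·K⁻¹
  (4) [m] · [kg·s⁻³·K⁻¹] = kg·m·s⁻³·K⁻¹
  (5) [kg·m·s⁻³·K⁻¹] / [m] = kg·s⁻³·K⁻¹
  (6) W·m⁻¹·K⁻¹ = J·s⁻¹·m⁻¹·K⁻¹ = kg·m·s⁻³·K⁻¹
All reduce to kg·m·s⁻³·K⁻¹ except (5), which is kg·s⁻³·K⁻¹.

(5)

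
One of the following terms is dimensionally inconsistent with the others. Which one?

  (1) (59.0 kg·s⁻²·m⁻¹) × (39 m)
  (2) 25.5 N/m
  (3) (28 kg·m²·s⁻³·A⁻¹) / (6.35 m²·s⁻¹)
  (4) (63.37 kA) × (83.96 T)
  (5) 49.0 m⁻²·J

Work out the base dimensions of each:
  (1) [kg·m⁻¹·s⁻²] · [m] = kg·s⁻²
  (2) N·m⁻¹ = kg·m·s⁻²·m⁻¹ = kg·s⁻²
  (3) [kg·m²·s⁻³·A⁻¹] / [m²·s⁻¹] = kg·s⁻²·A⁻¹
  (4) [A] · [kg·s⁻²·A⁻¹] = kg·s⁻²
  (5) J·m⁻² = N·m·m⁻² = kg·s⁻²
All reduce to kg·s⁻² except (3), which is kg·s⁻²·A⁻¹.

(3)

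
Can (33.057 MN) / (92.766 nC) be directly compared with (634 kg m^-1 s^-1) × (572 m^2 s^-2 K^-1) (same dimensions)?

No

Work out the base dimensions of each:
  (33.057 MN) / (92.766 nC):  [kg·m·s⁻²] / [s·A] = kg·m·s⁻³·A⁻¹
  (634 kg m^-1 s^-1) × (572 m^2 s^-2 K^-1):  [kg·m⁻¹·s⁻¹] · [m²·s⁻²·K⁻¹] = kg·m·s⁻³·K⁻¹
kg·m·s⁻³·A⁻¹ ≠ kg·m·s⁻³·K⁻¹, so they cannot be added.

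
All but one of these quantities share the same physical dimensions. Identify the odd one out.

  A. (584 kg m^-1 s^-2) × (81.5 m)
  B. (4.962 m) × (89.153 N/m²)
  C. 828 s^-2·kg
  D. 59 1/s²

D.

Reduce each to base SI dimensions:
  A. [kg·m⁻¹·s⁻²] · [m] = kg·s⁻²
  B. [m] · [kg·m⁻¹·s⁻²] = kg·s⁻²
  C. kg·s⁻²
  D. s⁻²
All reduce to kg·s⁻² except D., which is s⁻².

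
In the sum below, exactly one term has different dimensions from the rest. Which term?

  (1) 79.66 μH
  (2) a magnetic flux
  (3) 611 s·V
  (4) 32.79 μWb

Reduce each to base SI dimensions:
  (1) H = V·s·A⁻¹ = kg·m²·s⁻²·A⁻²
  (2) [magnetic flux] = kg·m²·s⁻²·A⁻¹
  (3) V·s = J·C⁻¹·s = kg·m²·s⁻²·A⁻¹
  (4) Wb = V·s = kg·m²·s⁻²·A⁻¹
All reduce to kg·m²·s⁻²·A⁻¹ except (1), which is kg·m²·s⁻²·A⁻².

(1)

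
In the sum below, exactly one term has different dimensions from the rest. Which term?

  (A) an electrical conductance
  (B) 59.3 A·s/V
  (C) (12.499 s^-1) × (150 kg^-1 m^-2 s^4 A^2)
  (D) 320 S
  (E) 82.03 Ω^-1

In SI base units:
  (A) [electrical conductance] = kg⁻¹·m⁻²·s³·A²
  (B) A·s·V⁻¹ = A·s·(J·C⁻¹)⁻¹ = kg⁻¹·m⁻²·s⁴·A²
  (C) [s⁻¹] · [kg⁻¹·m⁻²·s⁴·A²] = kg⁻¹·m⁻²·s³·A²
  (D) S = Ω⁻¹ = kg⁻¹·m⁻²·s³·A²
  (E) Ω⁻¹ = (V·A⁻¹)⁻¹ = kg⁻¹·m⁻²·s³·A²
All reduce to kg⁻¹·m⁻²·s³·A² except (B), which is kg⁻¹·m⁻²·s⁴·A².

(B)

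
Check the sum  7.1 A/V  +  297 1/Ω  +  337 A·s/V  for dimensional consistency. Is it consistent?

No

Work out the base dimensions of each:
  7.1 A/V:  A·V⁻¹ = A·(J·C⁻¹)⁻¹ = kg⁻¹·m⁻²·s³·A²
  297 1/Ω:  Ω⁻¹ = (V·A⁻¹)⁻¹ = kg⁻¹·m⁻²·s³·A²
  337 A·s/V:  A·s·V⁻¹ = A·s·(J·C⁻¹)⁻¹ = kg⁻¹·m⁻²·s⁴·A²
The terms do not share a single dimension (kg⁻¹·m⁻²·s³·A² vs kg⁻¹·m⁻²·s⁴·A²).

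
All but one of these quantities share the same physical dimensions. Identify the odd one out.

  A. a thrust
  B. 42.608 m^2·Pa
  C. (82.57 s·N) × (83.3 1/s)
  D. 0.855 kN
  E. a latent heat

E.

Reduce each to base SI dimensions:
  A. [thrust] = kg·m·s⁻²
  B. Pa·m² = N·m⁻²·m² = kg·m·s⁻²
  C. [kg·m·s⁻¹] · [s⁻¹] = kg·m·s⁻²
  D. N = kg·m·s⁻²
  E. [latent heat] = m²·s⁻²
All reduce to kg·m·s⁻² except E., which is m²·s⁻².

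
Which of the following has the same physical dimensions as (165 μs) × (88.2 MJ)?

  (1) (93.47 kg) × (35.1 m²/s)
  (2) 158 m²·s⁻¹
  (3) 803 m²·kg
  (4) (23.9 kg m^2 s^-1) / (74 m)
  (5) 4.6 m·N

(1)

Reference: [s] · [kg·m²·s⁻²] = kg·m²·s⁻¹.
Each option:
  (1) [kg] · [m²·s⁻¹] = kg·m²·s⁻¹  ← same
  (2) m²·s⁻¹
  (3) kg·m²
  (4) [kg·m²·s⁻¹] / [m] = kg·m·s⁻¹
  (5) N·m = kg·m·s⁻²·m = kg·m²·s⁻²
Only (1) matches kg·m²·s⁻¹.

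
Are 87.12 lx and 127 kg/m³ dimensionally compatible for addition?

Work out the base dimensions of each:
  87.12 lx:  lx = lm·m⁻² = m⁻²·cd
  127 kg/m³:  kg·m⁻³
m⁻²·cd ≠ kg·m⁻³, so they cannot be added.

No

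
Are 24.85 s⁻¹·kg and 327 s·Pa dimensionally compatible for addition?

No

Dimensions:
  24.85 s⁻¹·kg:  kg·s⁻¹
  327 s·Pa:  Pa·s = N·m⁻²·s = kg·m⁻¹·s⁻¹
kg·s⁻¹ ≠ kg·m⁻¹·s⁻¹, so they cannot be added.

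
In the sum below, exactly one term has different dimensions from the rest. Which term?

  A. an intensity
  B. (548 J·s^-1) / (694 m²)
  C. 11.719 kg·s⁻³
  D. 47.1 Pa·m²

D.

Reduce each to base SI dimensions:
  A. [intensity] = kg·s⁻³
  B. [kg·m²·s⁻³] / [m²] = kg·s⁻³
  C. kg·s⁻³
  D. Pa·m² = N·m⁻²·m² = kg·m·s⁻²
All reduce to kg·s⁻³ except D., which is kg·m·s⁻².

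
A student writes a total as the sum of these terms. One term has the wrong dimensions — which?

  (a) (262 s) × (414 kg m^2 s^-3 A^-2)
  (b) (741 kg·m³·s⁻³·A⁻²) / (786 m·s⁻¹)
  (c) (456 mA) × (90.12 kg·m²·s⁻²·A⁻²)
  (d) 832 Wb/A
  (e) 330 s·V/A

Expand each in SI base units:
  (a) [s] · [kg·m²·s⁻³·A⁻²] = kg·m²·s⁻²·A⁻²
  (b) [kg·m³·s⁻³·A⁻²] / [m·s⁻¹] = kg·m²·s⁻²·A⁻²
  (c) [A] · [kg·m²·s⁻²·A⁻²] = kg·m²·s⁻²·A⁻¹
  (d) Wb·A⁻¹ = V·s·A⁻¹ = kg·m²·s⁻²·A⁻²
  (e) V·s·A⁻¹ = J·C⁻¹·s·A⁻¹ = kg·m²·s⁻²·A⁻²
All reduce to kg·m²·s⁻²·A⁻² except (c), which is kg·m²·s⁻²·A⁻¹.

(c)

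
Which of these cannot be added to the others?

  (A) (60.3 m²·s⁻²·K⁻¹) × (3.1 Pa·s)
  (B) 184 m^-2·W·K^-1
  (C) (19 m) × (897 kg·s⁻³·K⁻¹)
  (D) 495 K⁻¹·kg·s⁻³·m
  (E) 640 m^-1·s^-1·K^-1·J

Dimensions:
  (A) [m²·s⁻²·K⁻¹] · [kg·m⁻¹·s⁻¹] = kg·m·s⁻³·K⁻¹
  (B) W·m⁻²·K⁻¹ = J·s⁻¹·m⁻²·K⁻¹ = kg·s⁻³·K⁻¹
  (C) [m] · [kg·s⁻³·K⁻¹] = kg·m·s⁻³·K⁻¹
  (D) kg·m·s⁻³·K⁻¹
  (E) J·s⁻¹·m⁻¹·K⁻¹ = N·m·s⁻¹·m⁻¹·K⁻¹ = kg·m·s⁻³·K⁻¹
All reduce to kg·m·s⁻³·K⁻¹ except (B), which is kg·s⁻³·K⁻¹.

(B)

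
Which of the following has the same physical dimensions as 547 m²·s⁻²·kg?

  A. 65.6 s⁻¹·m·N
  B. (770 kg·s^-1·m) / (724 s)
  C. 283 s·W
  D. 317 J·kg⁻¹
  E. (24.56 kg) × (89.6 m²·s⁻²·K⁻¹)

C.

Reference: kg·m²·s⁻².
Each option:
  A. N·m·s⁻¹ = kg·m·s⁻²·m·s⁻¹ = kg·m²·s⁻³
  B. [kg·m·s⁻¹] / [s] = kg·m·s⁻²
  C. W·s = J·s⁻¹·s = kg·m²·s⁻²  ← same
  D. J·kg⁻¹ = N·m·kg⁻¹ = m²·s⁻²
  E. [kg] · [m²·s⁻²·K⁻¹] = kg·m²·s⁻²·K⁻¹
Only C. matches kg·m²·s⁻².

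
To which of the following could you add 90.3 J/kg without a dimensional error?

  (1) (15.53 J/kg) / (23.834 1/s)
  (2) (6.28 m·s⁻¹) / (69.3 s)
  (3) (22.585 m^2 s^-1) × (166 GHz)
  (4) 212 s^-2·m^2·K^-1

Reference: J·kg⁻¹ = N·m·kg⁻¹ = m²·s⁻².
Each option:
  (1) [m²·s⁻²] / [s⁻¹] = m²·s⁻¹
  (2) [m·s⁻¹] / [s] = m·s⁻²
  (3) [m²·s⁻¹] · [s⁻¹] = m²·s⁻²  ← same
  (4) m²·s⁻²·K⁻¹
Only (3) matches m²·s⁻².

(3)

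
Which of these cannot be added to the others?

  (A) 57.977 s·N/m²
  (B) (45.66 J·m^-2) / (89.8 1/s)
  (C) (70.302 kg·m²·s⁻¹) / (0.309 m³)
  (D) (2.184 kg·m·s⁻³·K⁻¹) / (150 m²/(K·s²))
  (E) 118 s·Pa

(B)

Work out the base dimensions of each:
  (A) N·s·m⁻² = kg·m·s⁻²·s·m⁻² = kg·m⁻¹·s⁻¹
  (B) [kg·s⁻²] / [s⁻¹] = kg·s⁻¹
  (C) [kg·m²·s⁻¹] / [m³] = kg·m⁻¹·s⁻¹
  (D) [kg·m·s⁻³·K⁻¹] / [m²·s⁻²·K⁻¹] = kg·m⁻¹·s⁻¹
  (E) Pa·s = N·m⁻²·s = kg·m⁻¹·s⁻¹
All reduce to kg·m⁻¹·s⁻¹ except (B), which is kg·s⁻¹.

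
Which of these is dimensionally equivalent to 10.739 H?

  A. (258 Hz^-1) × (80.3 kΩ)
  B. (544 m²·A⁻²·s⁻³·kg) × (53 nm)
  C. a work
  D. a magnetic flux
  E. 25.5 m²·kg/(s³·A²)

A.

Reference: H = V·s·A⁻¹ = kg·m²·s⁻²·A⁻².
Each option:
  A. [s] · [kg·m²·s⁻³·A⁻²] = kg·m²·s⁻²·A⁻²  ← same
  B. [kg·m²·s⁻³·A⁻²] · [m] = kg·m³·s⁻³·A⁻²
  C. [work] = kg·m²·s⁻²
  D. [magnetic flux] = kg·m²·s⁻²·A⁻¹
  E. kg·m²·s⁻³·A⁻²
Only A. matches kg·m²·s⁻²·A⁻².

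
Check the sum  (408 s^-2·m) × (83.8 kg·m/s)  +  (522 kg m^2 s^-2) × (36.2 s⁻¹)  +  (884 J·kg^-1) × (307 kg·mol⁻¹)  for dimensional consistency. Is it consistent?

Expand each in SI base units:
  (408 s^-2·m) × (83.8 kg·m/s):  [m·s⁻²] · [kg·m·s⁻¹] = kg·m²·s⁻³
  (522 kg m^2 s^-2) × (36.2 s⁻¹):  [kg·m²·s⁻²] · [s⁻¹] = kg·m²·s⁻³
  (884 J·kg^-1) × (307 kg·mol⁻¹):  [m²·s⁻²] · [kg·mol⁻¹] = kg·m²·s⁻²·mol⁻¹
The terms do not share a single dimension (kg·m²·s⁻²·mol⁻¹ vs kg·m²·s⁻³).

No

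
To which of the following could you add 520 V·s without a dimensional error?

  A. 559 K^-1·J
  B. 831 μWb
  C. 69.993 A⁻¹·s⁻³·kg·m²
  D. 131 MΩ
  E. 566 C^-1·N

B.

Reference: V·s = J·C⁻¹·s = kg·m²·s⁻²·A⁻¹.
Each option:
  A. J·K⁻¹ = N·m·K⁻¹ = kg·m²·s⁻²·K⁻¹
  B. Wb = V·s = kg·m²·s⁻²·A⁻¹  ← same
  C. kg·m²·s⁻³·A⁻¹
  D. Ω = V·A⁻¹ = kg·m²·s⁻³·A⁻²
  E. N·C⁻¹ = kg·m·s⁻²·(s·A)⁻¹ = kg·m·s⁻³·A⁻¹
Only B. matches kg·m²·s⁻²·A⁻¹.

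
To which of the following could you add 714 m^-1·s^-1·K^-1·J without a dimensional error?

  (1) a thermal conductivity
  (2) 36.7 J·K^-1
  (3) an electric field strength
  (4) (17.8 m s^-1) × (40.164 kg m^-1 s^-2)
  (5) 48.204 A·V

(1)

Reference: J·s⁻¹·m⁻¹·K⁻¹ = N·m·s⁻¹·m⁻¹·K⁻¹ = kg·m·s⁻³·K⁻¹.
Each option:
  (1) [thermal conductivity] = kg·m·s⁻³·K⁻¹  ← same
  (2) J·K⁻¹ = N·m·K⁻¹ = kg·m²·s⁻²·K⁻¹
  (3) [electric field strength] = kg·m·s⁻³·A⁻¹
  (4) [m·s⁻¹] · [kg·m⁻¹·s⁻²] = kg·s⁻³
  (5) V·A = J·C⁻¹·A = kg·m²·s⁻³
Only (1) matches kg·m·s⁻³·K⁻¹.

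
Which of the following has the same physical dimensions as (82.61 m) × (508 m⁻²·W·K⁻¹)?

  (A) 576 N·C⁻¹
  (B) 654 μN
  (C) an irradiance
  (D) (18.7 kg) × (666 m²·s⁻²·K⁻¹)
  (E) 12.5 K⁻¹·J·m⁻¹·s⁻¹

Reference: [m] · [kg·s⁻³·K⁻¹] = kg·m·s⁻³·K⁻¹.
Each option:
  (A) N·C⁻¹ = kg·m·s⁻²·(s·A)⁻¹ = kg·m·s⁻³·A⁻¹
  (B) N = kg·m·s⁻²
  (C) [irradiance] = kg·s⁻³
  (D) [kg] · [m²·s⁻²·K⁻¹] = kg·m²·s⁻²·K⁻¹
  (E) J·s⁻¹·m⁻¹·K⁻¹ = N·m·s⁻¹·m⁻¹·K⁻¹ = kg·m·s⁻³·K⁻¹  ← same
Only (E) matches kg·m·s⁻³·K⁻¹.

(E)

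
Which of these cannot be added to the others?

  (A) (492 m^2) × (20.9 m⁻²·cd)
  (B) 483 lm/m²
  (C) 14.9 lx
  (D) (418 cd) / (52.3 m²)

(A)

Dimensions:
  (A) [m²] · [m⁻²·cd] = cd
  (B) lm·m⁻² = cd·m⁻² = m⁻²·cd
  (C) lx = lm·m⁻² = m⁻²·cd
  (D) [cd] / [m²] = m⁻²·cd
All reduce to m⁻²·cd except (A), which is cd.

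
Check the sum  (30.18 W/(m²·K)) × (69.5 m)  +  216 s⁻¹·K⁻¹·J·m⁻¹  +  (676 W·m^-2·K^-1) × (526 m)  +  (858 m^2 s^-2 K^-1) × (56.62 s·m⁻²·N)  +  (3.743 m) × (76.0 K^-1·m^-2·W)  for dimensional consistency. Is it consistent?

Yes

Expand each in SI base units:
  (30.18 W/(m²·K)) × (69.5 m):  [kg·s⁻³·K⁻¹] · [m] = kg·m·s⁻³·K⁻¹
  216 s⁻¹·K⁻¹·J·m⁻¹:  J·s⁻¹·m⁻¹·K⁻¹ = N·m·s⁻¹·m⁻¹·K⁻¹ = kg·m·s⁻³·K⁻¹
  (676 W·m^-2·K^-1) × (526 m):  [kg·s⁻³·K⁻¹] · [m] = kg·m·s⁻³·K⁻¹
  (858 m^2 s^-2 K^-1) × (56.62 s·m⁻²·N):  [m²·s⁻²·K⁻¹] · [kg·m⁻¹·s⁻¹] = kg·m·s⁻³·K⁻¹
  (3.743 m) × (76.0 K^-1·m^-2·W):  [m] · [kg·s⁻³·K⁻¹] = kg·m·s⁻³·K⁻¹
Every term reduces to kg·m·s⁻³·K⁻¹.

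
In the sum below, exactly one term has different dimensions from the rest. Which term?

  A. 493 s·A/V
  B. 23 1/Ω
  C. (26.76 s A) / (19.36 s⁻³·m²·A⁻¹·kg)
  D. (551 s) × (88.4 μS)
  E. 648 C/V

Reduce each to base SI dimensions:
  A. A·s·V⁻¹ = A·s·(J·C⁻¹)⁻¹ = kg⁻¹·m⁻²·s⁴·A²
  B. Ω⁻¹ = (V·A⁻¹)⁻¹ = kg⁻¹·m⁻²·s³·A²
  C. [s·A] / [kg·m²·s⁻³·A⁻¹] = kg⁻¹·m⁻²·s⁴·A²
  D. [s] · [kg⁻¹·m⁻²·s³·A²] = kg⁻¹·m⁻²·s⁴·A²
  E. C·V⁻¹ = s·A·(J·C⁻¹)⁻¹ = kg⁻¹·m⁻²·s⁴·A²
All reduce to kg⁻¹·m⁻²·s⁴·A² except B., which is kg⁻¹·m⁻²·s³·A².

B.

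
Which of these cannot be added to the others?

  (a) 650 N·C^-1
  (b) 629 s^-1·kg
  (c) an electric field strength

(b)

Dimensions:
  (a) N·C⁻¹ = kg·m·s⁻²·(s·A)⁻¹ = kg·m·s⁻³·A⁻¹
  (b) kg·s⁻¹
  (c) [electric field strength] = kg·m·s⁻³·A⁻¹
All reduce to kg·m·s⁻³·A⁻¹ except (b), which is kg·s⁻¹.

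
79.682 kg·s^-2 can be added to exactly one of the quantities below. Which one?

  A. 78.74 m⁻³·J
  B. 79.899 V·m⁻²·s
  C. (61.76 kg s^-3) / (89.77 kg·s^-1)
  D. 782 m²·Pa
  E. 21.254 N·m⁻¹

Reference: kg·s⁻².
Each option:
  A. J·m⁻³ = N·m·m⁻³ = kg·m⁻¹·s⁻²
  B. V·s·m⁻² = J·C⁻¹·s·m⁻² = kg·s⁻²·A⁻¹
  C. [kg·s⁻³] / [kg·s⁻¹] = s⁻²
  D. Pa·m² = N·m⁻²·m² = kg·m·s⁻²
  E. N·m⁻¹ = kg·m·s⁻²·m⁻¹ = kg·s⁻²  ← same
Only E. matches kg·s⁻².

E.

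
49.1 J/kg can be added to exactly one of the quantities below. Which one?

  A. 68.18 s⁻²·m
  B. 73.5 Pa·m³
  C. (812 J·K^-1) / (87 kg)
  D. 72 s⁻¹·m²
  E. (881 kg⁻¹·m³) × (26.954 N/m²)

Reference: J·kg⁻¹ = N·m·kg⁻¹ = m²·s⁻².
Each option:
  A. m·s⁻²
  B. Pa·m³ = N·m⁻²·m³ = kg·m²·s⁻²
  C. [kg·m²·s⁻²·K⁻¹] / [kg] = m²·s⁻²·K⁻¹
  D. m²·s⁻¹
  E. [kg⁻¹·m³] · [kg·m⁻¹·s⁻²] = m²·s⁻²  ← same
Only E. matches m²·s⁻².

E.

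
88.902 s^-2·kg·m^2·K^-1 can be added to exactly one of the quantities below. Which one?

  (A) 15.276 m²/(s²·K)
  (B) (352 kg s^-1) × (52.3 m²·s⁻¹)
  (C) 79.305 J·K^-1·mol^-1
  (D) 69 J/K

(D)

Reference: kg·m²·s⁻²·K⁻¹.
Each option:
  (A) m²·s⁻²·K⁻¹
  (B) [kg·s⁻¹] · [m²·s⁻¹] = kg·m²·s⁻²
  (C) J·mol⁻¹·K⁻¹ = N·m·mol⁻¹·K⁻¹ = kg·m²·s⁻²·K⁻¹·mol⁻¹
  (D) J·K⁻¹ = N·m·K⁻¹ = kg·m²·s⁻²·K⁻¹  ← same
Only (D) matches kg·m²·s⁻²·K⁻¹.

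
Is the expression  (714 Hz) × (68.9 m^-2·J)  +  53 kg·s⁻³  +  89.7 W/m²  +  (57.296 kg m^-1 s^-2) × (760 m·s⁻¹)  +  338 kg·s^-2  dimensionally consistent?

Reduce each to base SI dimensions:
  (714 Hz) × (68.9 m^-2·J):  [s⁻¹] · [kg·s⁻²] = kg·s⁻³
  53 kg·s⁻³:  kg·s⁻³
  89.7 W/m²:  W·m⁻² = J·s⁻¹·m⁻² = kg·s⁻³
  (57.296 kg m^-1 s^-2) × (760 m·s⁻¹):  [kg·m⁻¹·s⁻²] · [m·s⁻¹] = kg·s⁻³
  338 kg·s^-2:  kg·s⁻²
The terms do not share a single dimension (kg·s⁻² vs kg·s⁻³).

No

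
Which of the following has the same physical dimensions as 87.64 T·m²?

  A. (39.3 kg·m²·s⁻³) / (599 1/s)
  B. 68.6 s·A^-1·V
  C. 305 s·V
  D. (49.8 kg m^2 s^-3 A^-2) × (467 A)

C.

Reference: T·m² = Wb·m⁻²·m² = kg·m²·s⁻²·A⁻¹.
Each option:
  A. [kg·m²·s⁻³] / [s⁻¹] = kg·m²·s⁻²
  B. V·s·A⁻¹ = J·C⁻¹·s·A⁻¹ = kg·m²·s⁻²·A⁻²
  C. V·s = J·C⁻¹·s = kg·m²·s⁻²·A⁻¹  ← same
  D. [kg·m²·s⁻³·A⁻²] · [A] = kg·m²·s⁻³·A⁻¹
Only C. matches kg·m²·s⁻²·A⁻¹.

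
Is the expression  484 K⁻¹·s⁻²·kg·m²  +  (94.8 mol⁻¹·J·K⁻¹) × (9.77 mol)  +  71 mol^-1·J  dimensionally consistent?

No

Dimensions:
  484 K⁻¹·s⁻²·kg·m²:  kg·m²·s⁻²·K⁻¹
  (94.8 mol⁻¹·J·K⁻¹) × (9.77 mol):  [kg·m²·s⁻²·K⁻¹·mol⁻¹] · [mol] = kg·m²·s⁻²·K⁻¹
  71 mol^-1·J:  J·mol⁻¹ = N·m·mol⁻¹ = kg·m²·s⁻²·mol⁻¹
The terms do not share a single dimension (kg·m²·s⁻²·K⁻¹ vs kg·m²·s⁻²·mol⁻¹).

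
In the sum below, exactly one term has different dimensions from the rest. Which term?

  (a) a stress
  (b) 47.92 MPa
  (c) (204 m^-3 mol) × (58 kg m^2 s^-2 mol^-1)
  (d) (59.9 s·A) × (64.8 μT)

Dimensions:
  (a) [stress] = kg·m⁻¹·s⁻²
  (b) Pa = N·m⁻² = kg·m⁻¹·s⁻²
  (c) [m⁻³·mol] · [kg·m²·s⁻²·mol⁻¹] = kg·m⁻¹·s⁻²
  (d) [s·A] · [kg·s⁻²·A⁻¹] = kg·s⁻¹
All reduce to kg·m⁻¹·s⁻² except (d), which is kg·s⁻¹.

(d)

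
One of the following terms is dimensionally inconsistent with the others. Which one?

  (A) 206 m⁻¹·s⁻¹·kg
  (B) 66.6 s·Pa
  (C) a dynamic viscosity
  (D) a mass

(D)

Dimensions:
  (A) kg·m⁻¹·s⁻¹
  (B) Pa·s = N·m⁻²·s = kg·m⁻¹·s⁻¹
  (C) [dynamic viscosity] = kg·m⁻¹·s⁻¹
  (D) [mass] = kg
All reduce to kg·m⁻¹·s⁻¹ except (D), which is kg.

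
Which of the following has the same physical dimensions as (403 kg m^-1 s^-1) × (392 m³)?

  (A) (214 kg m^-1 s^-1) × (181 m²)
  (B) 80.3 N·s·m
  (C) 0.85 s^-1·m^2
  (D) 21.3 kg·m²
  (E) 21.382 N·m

Reference: [kg·m⁻¹·s⁻¹] · [m³] = kg·m²·s⁻¹.
Each option:
  (A) [kg·m⁻¹·s⁻¹] · [m²] = kg·m·s⁻¹
  (B) N·m·s = kg·m·s⁻²·m·s = kg·m²·s⁻¹  ← same
  (C) m²·s⁻¹
  (D) kg·m²
  (E) N·m = kg·m·s⁻²·m = kg·m²·s⁻²
Only (B) matches kg·m²·s⁻¹.

(B)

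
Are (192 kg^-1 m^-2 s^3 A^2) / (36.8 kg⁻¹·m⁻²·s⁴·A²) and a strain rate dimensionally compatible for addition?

Expand each in SI base units:
  (192 kg^-1 m^-2 s^3 A^2) / (36.8 kg⁻¹·m⁻²·s⁴·A²):  [kg⁻¹·m⁻²·s³·A²] / [kg⁻¹·m⁻²·s⁴·A²] = s⁻¹
  a strain rate:  [strain rate] = s⁻¹
Both are s⁻¹, so they have the same dimensions and can be added.

Yes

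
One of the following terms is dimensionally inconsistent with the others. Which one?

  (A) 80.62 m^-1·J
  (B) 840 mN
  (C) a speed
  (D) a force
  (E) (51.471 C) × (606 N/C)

(C)

Work out the base dimensions of each:
  (A) J·m⁻¹ = N·m·m⁻¹ = kg·m·s⁻²
  (B) N = kg·m·s⁻²
  (C) [speed] = m·s⁻¹
  (D) [force] = kg·m·s⁻²
  (E) [s·A] · [kg·m·s⁻³·A⁻¹] = kg·m·s⁻²
All reduce to kg·m·s⁻² except (C), which is m·s⁻¹.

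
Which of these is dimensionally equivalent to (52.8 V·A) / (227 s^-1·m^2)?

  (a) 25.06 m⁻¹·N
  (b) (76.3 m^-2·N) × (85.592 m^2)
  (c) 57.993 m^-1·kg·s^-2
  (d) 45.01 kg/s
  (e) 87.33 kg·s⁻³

(a)

Reference: [kg·m²·s⁻³] / [m²·s⁻¹] = kg·s⁻².
Each option:
  (a) N·m⁻¹ = kg·m·s⁻²·m⁻¹ = kg·s⁻²  ← same
  (b) [kg·m⁻¹·s⁻²] · [m²] = kg·m·s⁻²
  (c) kg·m⁻¹·s⁻²
  (d) kg·s⁻¹
  (e) kg·s⁻³
Only (a) matches kg·s⁻².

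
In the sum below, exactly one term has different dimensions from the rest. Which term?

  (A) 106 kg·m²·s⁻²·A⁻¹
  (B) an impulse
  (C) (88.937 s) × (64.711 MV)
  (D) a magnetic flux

(B)

Dimensions:
  (A) kg·m²·s⁻²·A⁻¹
  (B) [impulse] = kg·m·s⁻¹
  (C) [s] · [kg·m²·s⁻³·A⁻¹] = kg·m²·s⁻²·A⁻¹
  (D) [magnetic flux] = kg·m²·s⁻²·A⁻¹
All reduce to kg·m²·s⁻²·A⁻¹ except (B), which is kg·m·s⁻¹.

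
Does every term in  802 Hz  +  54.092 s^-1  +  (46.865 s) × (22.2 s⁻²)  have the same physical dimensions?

Yes

Work out the base dimensions of each:
  802 Hz:  Hz = s⁻¹
  54.092 s^-1:  s⁻¹
  (46.865 s) × (22.2 s⁻²):  [s] · [s⁻²] = s⁻¹
Every term reduces to s⁻¹.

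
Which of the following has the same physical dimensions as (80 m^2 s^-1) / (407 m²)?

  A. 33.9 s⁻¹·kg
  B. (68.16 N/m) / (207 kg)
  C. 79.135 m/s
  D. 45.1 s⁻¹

Reference: [m²·s⁻¹] / [m²] = s⁻¹.
Each option:
  A. kg·s⁻¹
  B. [kg·s⁻²] / [kg] = s⁻²
  C. m·s⁻¹
  D. s⁻¹  ← same
Only D. matches s⁻¹.

D.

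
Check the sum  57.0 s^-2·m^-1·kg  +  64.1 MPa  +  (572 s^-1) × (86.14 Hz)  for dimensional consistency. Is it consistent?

No

Dimensions:
  57.0 s^-2·m^-1·kg:  kg·m⁻¹·s⁻²
  64.1 MPa:  Pa = N·m⁻² = kg·m⁻¹·s⁻²
  (572 s^-1) × (86.14 Hz):  [s⁻¹] · [s⁻¹] = s⁻²
The terms do not share a single dimension (kg·m⁻¹·s⁻² vs s⁻²).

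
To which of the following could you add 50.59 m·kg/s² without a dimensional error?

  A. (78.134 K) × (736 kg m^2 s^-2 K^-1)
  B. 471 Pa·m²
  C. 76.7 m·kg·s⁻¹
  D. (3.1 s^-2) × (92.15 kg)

Reference: kg·m·s⁻².
Each option:
  A. [K] · [kg·m²·s⁻²·K⁻¹] = kg·m²·s⁻²
  B. Pa·m² = N·m⁻²·m² = kg·m·s⁻²  ← same
  C. kg·m·s⁻¹
  D. [s⁻²] · [kg] = kg·s⁻²
Only B. matches kg·m·s⁻².

B.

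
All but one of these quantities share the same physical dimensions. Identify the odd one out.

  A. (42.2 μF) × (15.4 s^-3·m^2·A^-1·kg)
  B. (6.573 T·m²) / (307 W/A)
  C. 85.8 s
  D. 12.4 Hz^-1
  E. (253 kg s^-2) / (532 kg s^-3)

In SI base units:
  A. [kg⁻¹·m⁻²·s⁴·A²] · [kg·m²·s⁻³·A⁻¹] = s·A
  B. [kg·m²·s⁻²·A⁻¹] / [kg·m²·s⁻³·A⁻¹] = s
  C. s
  D. Hz⁻¹ = (s⁻¹)⁻¹ = s
  E. [kg·s⁻²] / [kg·s⁻³] = s
All reduce to s except A., which is s·A.

A.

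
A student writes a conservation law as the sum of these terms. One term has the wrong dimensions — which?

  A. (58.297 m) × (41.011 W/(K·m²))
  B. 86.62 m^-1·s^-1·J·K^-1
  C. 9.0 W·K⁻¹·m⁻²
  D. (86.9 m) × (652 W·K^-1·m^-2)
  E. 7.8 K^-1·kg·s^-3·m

Dimensions:
  A. [m] · [kg·s⁻³·K⁻¹] = kg·m·s⁻³·K⁻¹
  B. J·s⁻¹·m⁻¹·K⁻¹ = N·m·s⁻¹·m⁻¹·K⁻¹ = kg·m·s⁻³·K⁻¹
  C. W·m⁻²·K⁻¹ = J·s⁻¹·m⁻²·K⁻¹ = kg·s⁻³·K⁻¹
  D. [m] · [kg·s⁻³·K⁻¹] = kg·m·s⁻³·K⁻¹
  E. kg·m·s⁻³·K⁻¹
All reduce to kg·m·s⁻³·K⁻¹ except C., which is kg·s⁻³·K⁻¹.

C.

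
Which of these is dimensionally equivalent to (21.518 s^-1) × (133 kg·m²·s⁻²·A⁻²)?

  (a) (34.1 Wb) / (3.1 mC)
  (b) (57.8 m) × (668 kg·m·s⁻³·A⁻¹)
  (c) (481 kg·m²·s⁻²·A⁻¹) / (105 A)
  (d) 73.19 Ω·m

(a)

Reference: [s⁻¹] · [kg·m²·s⁻²·A⁻²] = kg·m²·s⁻³·A⁻².
Each option:
  (a) [kg·m²·s⁻²·A⁻¹] / [s·A] = kg·m²·s⁻³·A⁻²  ← same
  (b) [m] · [kg·m·s⁻³·A⁻¹] = kg·m²·s⁻³·A⁻¹
  (c) [kg·m²·s⁻²·A⁻¹] / [A] = kg·m²·s⁻²·A⁻²
  (d) Ω·m = V·A⁻¹·m = kg·m³·s⁻³·A⁻²
Only (a) matches kg·m²·s⁻³·A⁻².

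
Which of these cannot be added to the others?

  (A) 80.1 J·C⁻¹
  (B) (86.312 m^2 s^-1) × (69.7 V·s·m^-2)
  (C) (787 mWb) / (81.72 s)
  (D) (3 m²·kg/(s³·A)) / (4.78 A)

In SI base units:
  (A) J·C⁻¹ = N·m·(s·A)⁻¹ = kg·m²·s⁻³·A⁻¹
  (B) [m²·s⁻¹] · [kg·s⁻²·A⁻¹] = kg·m²·s⁻³·A⁻¹
  (C) [kg·m²·s⁻²·A⁻¹] / [s] = kg·m²·s⁻³·A⁻¹
  (D) [kg·m²·s⁻³·A⁻¹] / [A] = kg·m²·s⁻³·A⁻²
All reduce to kg·m²·s⁻³·A⁻¹ except (D), which is kg·m²·s⁻³·A⁻².

(D)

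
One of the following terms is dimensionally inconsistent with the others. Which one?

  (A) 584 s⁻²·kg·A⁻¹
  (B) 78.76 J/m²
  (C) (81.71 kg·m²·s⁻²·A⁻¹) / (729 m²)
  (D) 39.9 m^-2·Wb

(B)

Reduce each to base SI dimensions:
  (A) kg·s⁻²·A⁻¹
  (B) J·m⁻² = N·m·m⁻² = kg·s⁻²
  (C) [kg·m²·s⁻²·A⁻¹] / [m²] = kg·s⁻²·A⁻¹
  (D) Wb·m⁻² = V·s·m⁻² = kg·s⁻²·A⁻¹
All reduce to kg·s⁻²·A⁻¹ except (B), which is kg·s⁻².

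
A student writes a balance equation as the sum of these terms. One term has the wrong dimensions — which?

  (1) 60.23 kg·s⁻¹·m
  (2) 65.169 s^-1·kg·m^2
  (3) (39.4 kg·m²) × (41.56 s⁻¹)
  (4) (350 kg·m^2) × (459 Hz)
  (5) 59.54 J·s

(1)

Work out the base dimensions of each:
  (1) kg·m·s⁻¹
  (2) kg·m²·s⁻¹
  (3) [kg·m²] · [s⁻¹] = kg·m²·s⁻¹
  (4) [kg·m²] · [s⁻¹] = kg·m²·s⁻¹
  (5) J·s = N·m·s = kg·m²·s⁻¹
All reduce to kg·m²·s⁻¹ except (1), which is kg·m·s⁻¹.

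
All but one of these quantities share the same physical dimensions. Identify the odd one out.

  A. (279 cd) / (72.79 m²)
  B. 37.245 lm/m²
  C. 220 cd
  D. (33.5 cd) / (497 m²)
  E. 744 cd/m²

C.

Dimensions:
  A. [cd] / [m²] = m⁻²·cd
  B. lm·m⁻² = cd·m⁻² = m⁻²·cd
  C. cd
  D. [cd] / [m²] = m⁻²·cd
  E. cd·m⁻² = m⁻²·cd
All reduce to m⁻²·cd except C., which is cd.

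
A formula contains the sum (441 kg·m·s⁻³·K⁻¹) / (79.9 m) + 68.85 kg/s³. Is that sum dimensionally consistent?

No

In SI base units:
  (441 kg·m·s⁻³·K⁻¹) / (79.9 m):  [kg·m·s⁻³·K⁻¹] / [m] = kg·s⁻³·K⁻¹
  68.85 kg/s³:  kg·s⁻³
kg·s⁻³·K⁻¹ ≠ kg·s⁻³, so they cannot be added.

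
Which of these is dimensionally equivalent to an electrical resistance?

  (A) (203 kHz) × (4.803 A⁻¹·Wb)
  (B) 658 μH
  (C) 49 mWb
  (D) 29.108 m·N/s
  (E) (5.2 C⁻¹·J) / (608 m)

(A)

Reference: [electrical resistance] = kg·m²·s⁻³·A⁻².
Each option:
  (A) [s⁻¹] · [kg·m²·s⁻²·A⁻²] = kg·m²·s⁻³·A⁻²  ← same
  (B) H = V·s·A⁻¹ = kg·m²·s⁻²·A⁻²
  (C) Wb = V·s = kg·m²·s⁻²·A⁻¹
  (D) N·m·s⁻¹ = kg·m·s⁻²·m·s⁻¹ = kg·m²·s⁻³
  (E) [kg·m²·s⁻³·A⁻¹] / [m] = kg·m·s⁻³·A⁻¹
Only (A) matches kg·m²·s⁻³·A⁻².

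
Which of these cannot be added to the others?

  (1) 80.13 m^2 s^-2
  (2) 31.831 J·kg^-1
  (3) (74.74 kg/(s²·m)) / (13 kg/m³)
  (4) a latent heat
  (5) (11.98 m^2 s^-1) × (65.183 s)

(5)

In SI base units:
  (1) m²·s⁻²
  (2) J·kg⁻¹ = N·m·kg⁻¹ = m²·s⁻²
  (3) [kg·m⁻¹·s⁻²] / [kg·m⁻³] = m²·s⁻²
  (4) [latent heat] = m²·s⁻²
  (5) [m²·s⁻¹] · [s] = m²
All reduce to m²·s⁻² except (5), which is m².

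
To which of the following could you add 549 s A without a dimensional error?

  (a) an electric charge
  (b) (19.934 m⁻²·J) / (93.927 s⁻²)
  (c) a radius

(a)

Reference: s·A.
Each option:
  (a) [electric charge] = s·A  ← same
  (b) [kg·s⁻²] / [s⁻²] = kg
  (c) [radius] = m
Only (a) matches s·A.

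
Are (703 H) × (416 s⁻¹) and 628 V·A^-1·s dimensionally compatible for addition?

In SI base units:
  (703 H) × (416 s⁻¹):  [kg·m²·s⁻²·A⁻²] · [s⁻¹] = kg·m²·s⁻³·A⁻²
  628 V·A^-1·s:  V·s·A⁻¹ = J·C⁻¹·s·A⁻¹ = kg·m²·s⁻²·A⁻²
kg·m²·s⁻³·A⁻² ≠ kg·m²·s⁻²·A⁻², so they cannot be added.

No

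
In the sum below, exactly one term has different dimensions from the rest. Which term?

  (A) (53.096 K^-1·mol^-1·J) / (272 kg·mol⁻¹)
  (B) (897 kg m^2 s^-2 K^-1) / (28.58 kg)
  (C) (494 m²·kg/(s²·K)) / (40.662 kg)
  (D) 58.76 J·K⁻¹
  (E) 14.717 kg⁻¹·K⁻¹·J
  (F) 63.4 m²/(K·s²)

(D)

In SI base units:
  (A) [kg·m²·s⁻²·K⁻¹·mol⁻¹] / [kg·mol⁻¹] = m²·s⁻²·K⁻¹
  (B) [kg·m²·s⁻²·K⁻¹] / [kg] = m²·s⁻²·K⁻¹
  (C) [kg·m²·s⁻²·K⁻¹] / [kg] = m²·s⁻²·K⁻¹
  (D) J·K⁻¹ = N·m·K⁻¹ = kg·m²·s⁻²·K⁻¹
  (E) J·kg⁻¹·K⁻¹ = N·m·kg⁻¹·K⁻¹ = m²·s⁻²·K⁻¹
  (F) m²·s⁻²·K⁻¹
All reduce to m²·s⁻²·K⁻¹ except (D), which is kg·m²·s⁻²·K⁻¹.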